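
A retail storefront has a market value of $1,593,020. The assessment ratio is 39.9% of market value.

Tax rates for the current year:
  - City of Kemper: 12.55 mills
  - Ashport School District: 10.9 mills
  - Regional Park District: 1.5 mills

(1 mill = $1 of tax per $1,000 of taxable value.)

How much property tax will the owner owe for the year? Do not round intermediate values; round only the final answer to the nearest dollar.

Assessed value = $1,593,020 × 0.399 = $635,614.98
City of Kemper: $635,614.98 × 0.01255 = $7,976.967999
Ashport School District: $635,614.98 × 0.0109 = $6,928.203282
Regional Park District: $635,614.98 × 0.0015 = $953.42247
Total = $7,976.967999 + $6,928.203282 + $953.42247 = $15,858.593751

$15,859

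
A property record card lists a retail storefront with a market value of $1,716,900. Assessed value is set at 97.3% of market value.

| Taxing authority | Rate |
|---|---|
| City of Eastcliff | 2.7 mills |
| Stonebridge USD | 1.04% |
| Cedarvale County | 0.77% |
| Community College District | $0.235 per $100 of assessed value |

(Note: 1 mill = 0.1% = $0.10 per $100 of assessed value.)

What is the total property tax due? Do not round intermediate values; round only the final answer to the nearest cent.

Assessed value = $1,716,900 × 0.973 = $1,670,543.7
City of Eastcliff: $1,670,543.7 × 0.0027 = $4,510.46799
Stonebridge USD: $1,670,543.7 × 0.0104 = $17,373.65448
Cedarvale County: $1,670,543.7 × 0.0077 = $12,863.18649
Community College District: $1,670,543.7 × 0.00235 = $3,925.777695
Total = $38,673.086655

$38,673.09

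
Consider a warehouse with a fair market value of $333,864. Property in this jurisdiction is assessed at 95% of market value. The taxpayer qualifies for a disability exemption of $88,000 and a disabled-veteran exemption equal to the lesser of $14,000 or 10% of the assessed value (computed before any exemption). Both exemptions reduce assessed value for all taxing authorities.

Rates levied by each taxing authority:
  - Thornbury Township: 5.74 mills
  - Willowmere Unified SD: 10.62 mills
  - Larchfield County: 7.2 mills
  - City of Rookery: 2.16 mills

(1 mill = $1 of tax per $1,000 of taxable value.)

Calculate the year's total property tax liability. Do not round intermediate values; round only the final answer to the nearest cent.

$5,534.19

Assessed value = $333,864 × 0.95 = $317,170.8
Disabled-veteran exemption = min($14,000, 10% × $317,170.8) = min($14,000, $31,717.08) = $14,000 (dollar cap binds)
Taxable value = $317,170.8 − $88,000 − $14,000 = $215,170.8
Thornbury Township: $215,170.8 × 0.00574 = $1,235.080392
Willowmere Unified SD: $215,170.8 × 0.01062 = $2,285.113896
Larchfield County: $215,170.8 × 0.0072 = $1,549.22976
City of Rookery: $215,170.8 × 0.00216 = $464.768928
Total = $5,534.192976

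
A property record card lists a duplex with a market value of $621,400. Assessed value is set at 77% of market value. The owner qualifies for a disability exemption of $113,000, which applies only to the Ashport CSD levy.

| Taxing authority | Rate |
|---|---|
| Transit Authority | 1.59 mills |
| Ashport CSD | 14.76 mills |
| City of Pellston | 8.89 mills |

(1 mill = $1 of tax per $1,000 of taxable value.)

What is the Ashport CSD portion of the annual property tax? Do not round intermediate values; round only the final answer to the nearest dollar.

$5,394

Assessed value = $621,400 × 0.77 = $478,478
Ashport CSD taxable value = $478,478 − $113,000 = $365,478
Ashport CSD levy = $365,478 × 0.01476 = $5,394.45528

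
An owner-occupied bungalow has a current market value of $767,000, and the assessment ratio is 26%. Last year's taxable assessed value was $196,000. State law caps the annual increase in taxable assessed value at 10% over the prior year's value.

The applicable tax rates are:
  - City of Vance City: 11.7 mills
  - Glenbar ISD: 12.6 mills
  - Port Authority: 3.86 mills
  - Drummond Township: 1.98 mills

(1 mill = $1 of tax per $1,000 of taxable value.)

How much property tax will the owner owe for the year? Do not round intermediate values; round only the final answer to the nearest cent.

Uncapped assessed value = $767,000 × 0.26 = $199,420
Cap limit = $196,000 × 1.1 = $215,600
Taxable assessed value = min($199,420, $215,600) = $199,420 (cap does not bind)
City of Vance City: $199,420 × 0.0117 = $2,333.214
Glenbar ISD: $199,420 × 0.0126 = $2,512.692
Port Authority: $199,420 × 0.00386 = $769.7612
Drummond Township: $199,420 × 0.00198 = $394.8516
Total = $6,010.5188

$6,010.52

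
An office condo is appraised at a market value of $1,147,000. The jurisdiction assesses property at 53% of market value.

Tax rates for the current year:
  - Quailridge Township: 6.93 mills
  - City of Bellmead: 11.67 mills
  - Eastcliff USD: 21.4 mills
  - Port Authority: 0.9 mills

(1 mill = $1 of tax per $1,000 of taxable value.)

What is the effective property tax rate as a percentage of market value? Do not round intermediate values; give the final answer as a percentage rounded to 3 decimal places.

Assessed value = $1,147,000 × 0.53 = $607,910
Quailridge Township: $607,910 × 0.00693 = $4,212.8163
City of Bellmead: $607,910 × 0.01167 = $7,094.3097
Eastcliff USD: $607,910 × 0.0214 = $13,009.274
Port Authority: $607,910 × 0.0009 = $547.119
Total tax = $24,863.519
Effective rate = $24,863.519 ÷ $1,147,000 = 2.168% of market value

2.168%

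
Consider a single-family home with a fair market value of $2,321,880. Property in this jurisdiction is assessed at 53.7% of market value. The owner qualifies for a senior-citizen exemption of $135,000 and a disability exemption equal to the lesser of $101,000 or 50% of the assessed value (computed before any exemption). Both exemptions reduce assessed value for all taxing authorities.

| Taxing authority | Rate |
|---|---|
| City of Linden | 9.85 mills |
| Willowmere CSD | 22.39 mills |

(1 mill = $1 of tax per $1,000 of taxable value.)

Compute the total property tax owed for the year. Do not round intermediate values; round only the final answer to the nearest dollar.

$32,590

Assessed value = $2,321,880 × 0.537 = $1,246,849.56
Disability exemption = min($101,000, 50% × $1,246,849.56) = min($101,000, $623,424.78) = $101,000 (dollar cap binds)
Taxable value = $1,246,849.56 − $135,000 − $101,000 = $1,010,849.56
City of Linden: $1,010,849.56 × 0.00985 = $9,956.868166
Willowmere CSD: $1,010,849.56 × 0.02239 = $22,632.9216484
Total = $32,589.7898144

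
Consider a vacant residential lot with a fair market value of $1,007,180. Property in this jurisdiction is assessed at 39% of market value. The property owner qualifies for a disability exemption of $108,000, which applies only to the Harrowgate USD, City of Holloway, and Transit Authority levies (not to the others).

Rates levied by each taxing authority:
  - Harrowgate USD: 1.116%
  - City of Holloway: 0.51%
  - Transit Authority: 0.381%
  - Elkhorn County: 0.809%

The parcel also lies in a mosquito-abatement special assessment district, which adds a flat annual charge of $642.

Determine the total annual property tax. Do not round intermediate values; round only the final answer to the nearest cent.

Assessed value = $1,007,180 × 0.39 = $392,800.2
Harrowgate USD: ($392,800.2 − $108,000) × 0.01116 = $284,800.2 × 0.01116 = $3,178.370232
City of Holloway: ($392,800.2 − $108,000) × 0.0051 = $284,800.2 × 0.0051 = $1,452.48102
Transit Authority: ($392,800.2 − $108,000) × 0.00381 = $284,800.2 × 0.00381 = $1,085.088762
Elkhorn County: $392,800.2 × 0.00809 = $3,177.753618
Levies subtotal = $8,893.693632
Total = $8,893.693632 + $642 = $9,535.693632

$9,535.69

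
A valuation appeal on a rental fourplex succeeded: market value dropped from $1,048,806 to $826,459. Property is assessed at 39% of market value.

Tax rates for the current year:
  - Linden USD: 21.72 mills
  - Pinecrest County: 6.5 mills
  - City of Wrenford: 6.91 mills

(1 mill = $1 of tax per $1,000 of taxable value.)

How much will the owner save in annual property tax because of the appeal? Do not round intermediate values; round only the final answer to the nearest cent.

$3,046.31

Old assessed value = $1,048,806 × 0.39 = $409,034.34
New assessed value = $826,459 × 0.39 = $322,319.01
Combined rate = 0.02172 + 0.0065 + 0.00691 = 0.03513
Old tax = $409,034.34 × 0.03513 = $14,369.3763642
New tax = $322,319.01 × 0.03513 = $11,323.0668213
Reduction = $14,369.3763642 − $11,323.0668213 = $3,046.3095429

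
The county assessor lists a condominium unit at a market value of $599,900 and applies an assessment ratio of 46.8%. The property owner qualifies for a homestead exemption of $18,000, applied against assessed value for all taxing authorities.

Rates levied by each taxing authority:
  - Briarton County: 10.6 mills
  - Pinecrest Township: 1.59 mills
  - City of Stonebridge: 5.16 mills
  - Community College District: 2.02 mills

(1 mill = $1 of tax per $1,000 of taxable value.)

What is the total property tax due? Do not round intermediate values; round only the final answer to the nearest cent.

Assessed value = $599,900 × 0.468 = $280,753.2
Taxable value = $280,753.2 − $18,000 = $262,753.2
Briarton County: $262,753.2 × 0.0106 = $2,785.18392
Pinecrest Township: $262,753.2 × 0.00159 = $417.777588
City of Stonebridge: $262,753.2 × 0.00516 = $1,355.806512
Community College District: $262,753.2 × 0.00202 = $530.761464
Total = $2,785.18392 + $417.777588 + $1,355.806512 + $530.761464 = $5,089.529484

$5,089.53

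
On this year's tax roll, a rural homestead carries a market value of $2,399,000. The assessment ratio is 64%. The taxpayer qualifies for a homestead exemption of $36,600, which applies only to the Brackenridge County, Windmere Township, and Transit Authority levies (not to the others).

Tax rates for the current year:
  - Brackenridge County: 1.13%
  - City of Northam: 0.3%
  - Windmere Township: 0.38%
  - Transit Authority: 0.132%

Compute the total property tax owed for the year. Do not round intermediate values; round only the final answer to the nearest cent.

$29,215.72

Assessed value = $2,399,000 × 0.64 = $1,535,360
Brackenridge County: ($1,535,360 − $36,600) × 0.0113 = $1,498,760 × 0.0113 = $16,935.988
City of Northam: $1,535,360 × 0.003 = $4,606.08
Windmere Township: ($1,535,360 − $36,600) × 0.0038 = $1,498,760 × 0.0038 = $5,695.288
Transit Authority: ($1,535,360 − $36,600) × 0.00132 = $1,498,760 × 0.00132 = $1,978.3632
Total = $29,215.7192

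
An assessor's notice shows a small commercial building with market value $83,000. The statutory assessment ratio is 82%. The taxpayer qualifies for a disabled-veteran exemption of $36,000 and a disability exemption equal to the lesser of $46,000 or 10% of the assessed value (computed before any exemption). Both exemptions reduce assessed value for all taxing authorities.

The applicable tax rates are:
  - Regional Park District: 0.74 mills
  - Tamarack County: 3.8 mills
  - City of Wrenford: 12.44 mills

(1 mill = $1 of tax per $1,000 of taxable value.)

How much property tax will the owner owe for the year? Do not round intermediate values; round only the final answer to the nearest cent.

Assessed value = $83,000 × 0.82 = $68,060
Disability exemption = min($46,000, 10% × $68,060) = min($46,000, $6,806) = $6,806 (percentage binds)
Taxable value = $68,060 − $36,000 − $6,806 = $25,254
Regional Park District: $25,254 × 0.00074 = $18.68796
Tamarack County: $25,254 × 0.0038 = $95.9652
City of Wrenford: $25,254 × 0.01244 = $314.15976
Total = $428.81292

$428.81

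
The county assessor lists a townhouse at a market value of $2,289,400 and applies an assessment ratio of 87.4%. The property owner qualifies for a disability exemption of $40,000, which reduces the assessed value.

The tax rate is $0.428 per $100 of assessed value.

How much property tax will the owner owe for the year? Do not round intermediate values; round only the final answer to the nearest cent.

Assessed value = $2,289,400 × 0.874 = $2,000,935.6
Taxable value = $2,000,935.6 − $40,000 = $1,960,935.6
Tax = $1,960,935.6 × 0.00428 = $8,392.804368

$8,392.80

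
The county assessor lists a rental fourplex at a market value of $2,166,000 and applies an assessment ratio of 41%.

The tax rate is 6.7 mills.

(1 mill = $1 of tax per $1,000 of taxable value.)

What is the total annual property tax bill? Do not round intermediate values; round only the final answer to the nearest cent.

Assessed value = $2,166,000 × 0.41 = $888,060
Tax = $888,060 × 0.0067 = $5,950.002

$5,950.00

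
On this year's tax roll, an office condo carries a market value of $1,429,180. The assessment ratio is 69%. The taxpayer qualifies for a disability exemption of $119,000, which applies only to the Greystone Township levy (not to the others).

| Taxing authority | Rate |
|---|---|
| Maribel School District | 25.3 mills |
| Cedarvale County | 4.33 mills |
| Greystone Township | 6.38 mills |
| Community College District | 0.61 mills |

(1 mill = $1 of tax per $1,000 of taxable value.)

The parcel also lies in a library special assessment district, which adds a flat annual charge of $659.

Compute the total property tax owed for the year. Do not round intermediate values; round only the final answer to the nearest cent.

Assessed value = $1,429,180 × 0.69 = $986,134.2
Maribel School District: $986,134.2 × 0.0253 = $24,949.19526
Cedarvale County: $986,134.2 × 0.00433 = $4,269.961086
Greystone Township: ($986,134.2 − $119,000) × 0.00638 = $867,134.2 × 0.00638 = $5,532.316196
Community College District: $986,134.2 × 0.00061 = $601.541862
Levies subtotal = $35,353.014404
Total = $35,353.014404 + $659 = $36,012.014404

$36,012.01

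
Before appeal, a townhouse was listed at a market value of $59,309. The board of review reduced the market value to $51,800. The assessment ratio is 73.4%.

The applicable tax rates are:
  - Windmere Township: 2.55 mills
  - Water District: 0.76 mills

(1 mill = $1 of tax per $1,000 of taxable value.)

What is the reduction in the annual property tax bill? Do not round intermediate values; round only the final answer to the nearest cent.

$18.24

Old assessed value = $59,309 × 0.734 = $43,532.806
New assessed value = $51,800 × 0.734 = $38,021.2
Combined rate = 0.00255 + 0.00076 = 0.00331
Old tax = $43,532.806 × 0.00331 = $144.09358786
New tax = $38,021.2 × 0.00331 = $125.850172
Reduction = $144.09358786 − $125.850172 = $18.24341586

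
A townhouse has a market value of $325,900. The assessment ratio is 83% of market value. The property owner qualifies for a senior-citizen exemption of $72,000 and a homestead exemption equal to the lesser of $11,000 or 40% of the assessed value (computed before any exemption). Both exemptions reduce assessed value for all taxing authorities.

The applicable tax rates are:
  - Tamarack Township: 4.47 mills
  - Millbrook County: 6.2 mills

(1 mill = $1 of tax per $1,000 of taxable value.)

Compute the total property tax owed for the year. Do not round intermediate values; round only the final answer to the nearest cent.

Assessed value = $325,900 × 0.83 = $270,497
Homestead exemption = min($11,000, 40% × $270,497) = min($11,000, $108,198.8) = $11,000 (dollar cap binds)
Taxable value = $270,497 − $72,000 − $11,000 = $187,497
Tamarack Township: $187,497 × 0.00447 = $838.11159
Millbrook County: $187,497 × 0.0062 = $1,162.4814
Total = $2,000.59299

$2,000.59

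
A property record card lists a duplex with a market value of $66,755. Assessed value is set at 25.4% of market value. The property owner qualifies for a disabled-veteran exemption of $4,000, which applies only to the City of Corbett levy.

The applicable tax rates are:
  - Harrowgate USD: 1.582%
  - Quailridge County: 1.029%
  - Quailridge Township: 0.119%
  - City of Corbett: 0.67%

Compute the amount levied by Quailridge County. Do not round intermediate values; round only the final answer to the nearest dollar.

Assessed value = $66,755 × 0.254 = $16,955.77
Quailridge County taxable value = $16,955.77 (exemption does not apply)
Quailridge County levy = $16,955.77 × 0.01029 = $174.4748733

$174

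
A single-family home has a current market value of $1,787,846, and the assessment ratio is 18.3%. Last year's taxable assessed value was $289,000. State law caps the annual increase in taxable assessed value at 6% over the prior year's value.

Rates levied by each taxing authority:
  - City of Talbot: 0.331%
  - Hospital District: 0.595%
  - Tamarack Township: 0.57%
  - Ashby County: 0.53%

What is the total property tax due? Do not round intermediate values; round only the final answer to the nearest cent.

$6,206.45

Uncapped assessed value = $1,787,846 × 0.183 = $327,175.818
Cap limit = $289,000 × 1.06 = $306,340
Taxable assessed value = min($327,175.818, $306,340) = $306,340 (cap binds)
City of Talbot: $306,340 × 0.00331 = $1,013.9854
Hospital District: $306,340 × 0.00595 = $1,822.723
Tamarack Township: $306,340 × 0.0057 = $1,746.138
Ashby County: $306,340 × 0.0053 = $1,623.602
Total = $6,206.4484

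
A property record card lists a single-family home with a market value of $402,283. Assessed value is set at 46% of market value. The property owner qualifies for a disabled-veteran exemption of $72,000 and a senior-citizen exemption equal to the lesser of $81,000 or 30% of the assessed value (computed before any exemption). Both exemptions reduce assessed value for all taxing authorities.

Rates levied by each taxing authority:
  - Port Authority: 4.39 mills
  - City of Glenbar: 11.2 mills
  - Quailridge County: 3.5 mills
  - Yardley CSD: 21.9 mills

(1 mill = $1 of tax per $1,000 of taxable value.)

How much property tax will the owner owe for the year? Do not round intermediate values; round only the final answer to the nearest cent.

$2,358.36

Assessed value = $402,283 × 0.46 = $185,050.18
Senior-citizen exemption = min($81,000, 30% × $185,050.18) = min($81,000, $55,515.054) = $55,515.054 (percentage binds)
Taxable value = $185,050.18 − $72,000 − $55,515.054 = $57,535.126
Port Authority: $57,535.126 × 0.00439 = $252.57920314
City of Glenbar: $57,535.126 × 0.0112 = $644.3934112
Quailridge County: $57,535.126 × 0.0035 = $201.372941
Yardley CSD: $57,535.126 × 0.0219 = $1,260.0192594
Total = $2,358.36481474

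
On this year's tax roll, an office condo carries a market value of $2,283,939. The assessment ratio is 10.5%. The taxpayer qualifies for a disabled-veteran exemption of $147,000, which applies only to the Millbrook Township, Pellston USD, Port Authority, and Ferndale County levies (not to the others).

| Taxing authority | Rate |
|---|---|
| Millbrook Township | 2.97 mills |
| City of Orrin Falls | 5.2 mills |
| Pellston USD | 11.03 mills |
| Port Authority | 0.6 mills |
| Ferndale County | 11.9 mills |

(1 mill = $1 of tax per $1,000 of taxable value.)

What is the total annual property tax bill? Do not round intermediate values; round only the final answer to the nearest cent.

Assessed value = $2,283,939 × 0.105 = $239,813.595
Millbrook Township: ($239,813.595 − $147,000) × 0.00297 = $92,813.595 × 0.00297 = $275.65637715
City of Orrin Falls: $239,813.595 × 0.0052 = $1,247.030694
Pellston USD: ($239,813.595 − $147,000) × 0.01103 = $92,813.595 × 0.01103 = $1,023.73395285
Port Authority: ($239,813.595 − $147,000) × 0.0006 = $92,813.595 × 0.0006 = $55.688157
Ferndale County: ($239,813.595 − $147,000) × 0.0119 = $92,813.595 × 0.0119 = $1,104.4817805
Total = $3,706.5909615

$3,706.59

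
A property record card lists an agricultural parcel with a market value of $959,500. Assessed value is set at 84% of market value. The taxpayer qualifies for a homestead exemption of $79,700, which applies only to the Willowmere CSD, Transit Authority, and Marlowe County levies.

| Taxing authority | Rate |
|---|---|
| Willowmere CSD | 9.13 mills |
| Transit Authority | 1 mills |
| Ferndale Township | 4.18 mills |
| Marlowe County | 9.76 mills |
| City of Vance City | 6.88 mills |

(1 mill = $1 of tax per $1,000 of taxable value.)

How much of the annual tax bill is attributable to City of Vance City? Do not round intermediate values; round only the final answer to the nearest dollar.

$5,545

Assessed value = $959,500 × 0.84 = $805,980
City of Vance City taxable value = $805,980 (exemption does not apply)
City of Vance City levy = $805,980 × 0.00688 = $5,545.1424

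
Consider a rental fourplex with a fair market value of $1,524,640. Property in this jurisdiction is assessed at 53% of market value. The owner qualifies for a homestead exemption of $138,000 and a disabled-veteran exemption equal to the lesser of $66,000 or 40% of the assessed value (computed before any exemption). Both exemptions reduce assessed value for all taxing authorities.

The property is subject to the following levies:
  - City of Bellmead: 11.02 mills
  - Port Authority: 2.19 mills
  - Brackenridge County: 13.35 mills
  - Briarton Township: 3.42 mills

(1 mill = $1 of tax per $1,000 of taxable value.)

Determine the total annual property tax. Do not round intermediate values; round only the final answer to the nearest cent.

$18,109.69

Assessed value = $1,524,640 × 0.53 = $808,059.2
Disabled-veteran exemption = min($66,000, 40% × $808,059.2) = min($66,000, $323,223.68) = $66,000 (dollar cap binds)
Taxable value = $808,059.2 − $138,000 − $66,000 = $604,059.2
City of Bellmead: $604,059.2 × 0.01102 = $6,656.732384
Port Authority: $604,059.2 × 0.00219 = $1,322.889648
Brackenridge County: $604,059.2 × 0.01335 = $8,064.19032
Briarton Township: $604,059.2 × 0.00342 = $2,065.882464
Total = $18,109.694816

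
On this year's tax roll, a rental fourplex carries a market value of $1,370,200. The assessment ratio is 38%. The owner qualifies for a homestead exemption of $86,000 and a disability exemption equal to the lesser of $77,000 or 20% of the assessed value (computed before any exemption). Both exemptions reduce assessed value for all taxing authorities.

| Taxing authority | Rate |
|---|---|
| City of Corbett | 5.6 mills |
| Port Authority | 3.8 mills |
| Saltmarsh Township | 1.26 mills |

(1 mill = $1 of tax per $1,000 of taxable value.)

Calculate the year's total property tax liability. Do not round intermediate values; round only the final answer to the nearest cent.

$3,812.83

Assessed value = $1,370,200 × 0.38 = $520,676
Disability exemption = min($77,000, 20% × $520,676) = min($77,000, $104,135.2) = $77,000 (dollar cap binds)
Taxable value = $520,676 − $86,000 − $77,000 = $357,676
City of Corbett: $357,676 × 0.0056 = $2,002.9856
Port Authority: $357,676 × 0.0038 = $1,359.1688
Saltmarsh Township: $357,676 × 0.00126 = $450.67176
Total = $3,812.82616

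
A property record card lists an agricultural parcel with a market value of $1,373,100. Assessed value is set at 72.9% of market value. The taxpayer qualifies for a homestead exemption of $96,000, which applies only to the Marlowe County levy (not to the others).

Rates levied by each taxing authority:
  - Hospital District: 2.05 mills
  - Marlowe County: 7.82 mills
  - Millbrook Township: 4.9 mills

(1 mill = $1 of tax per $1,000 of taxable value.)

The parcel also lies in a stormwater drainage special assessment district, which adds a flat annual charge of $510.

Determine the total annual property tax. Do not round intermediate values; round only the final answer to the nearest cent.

Assessed value = $1,373,100 × 0.729 = $1,000,989.9
Hospital District: $1,000,989.9 × 0.00205 = $2,052.029295
Marlowe County: ($1,000,989.9 − $96,000) × 0.00782 = $904,989.9 × 0.00782 = $7,077.021018
Millbrook Township: $1,000,989.9 × 0.0049 = $4,904.85051
Levies subtotal = $14,033.900823
Total = $14,033.900823 + $510 = $14,543.900823

$14,543.90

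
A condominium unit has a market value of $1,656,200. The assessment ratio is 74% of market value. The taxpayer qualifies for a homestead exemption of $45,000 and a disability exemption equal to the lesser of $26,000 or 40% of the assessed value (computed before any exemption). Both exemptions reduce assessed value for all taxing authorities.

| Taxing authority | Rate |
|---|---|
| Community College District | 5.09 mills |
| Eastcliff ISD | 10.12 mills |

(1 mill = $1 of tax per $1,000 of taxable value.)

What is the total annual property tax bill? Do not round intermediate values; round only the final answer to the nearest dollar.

Assessed value = $1,656,200 × 0.74 = $1,225,588
Disability exemption = min($26,000, 40% × $1,225,588) = min($26,000, $490,235.2) = $26,000 (dollar cap binds)
Taxable value = $1,225,588 − $45,000 − $26,000 = $1,154,588
Community College District: $1,154,588 × 0.00509 = $5,876.85292
Eastcliff ISD: $1,154,588 × 0.01012 = $11,684.43056
Total = $17,561.28348

$17,561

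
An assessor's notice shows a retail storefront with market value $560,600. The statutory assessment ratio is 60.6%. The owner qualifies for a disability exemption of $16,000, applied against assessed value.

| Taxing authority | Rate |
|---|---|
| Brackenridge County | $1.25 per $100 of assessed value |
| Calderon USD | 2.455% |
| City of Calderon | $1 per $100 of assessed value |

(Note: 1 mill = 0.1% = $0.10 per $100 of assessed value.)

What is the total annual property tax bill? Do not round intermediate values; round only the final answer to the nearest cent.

Assessed value = $560,600 × 0.606 = $339,723.6
Taxable value = $339,723.6 − $16,000 = $323,723.6
Brackenridge County: $323,723.6 × 0.0125 = $4,046.545
Calderon USD: $323,723.6 × 0.02455 = $7,947.41438
City of Calderon: $323,723.6 × 0.01 = $3,237.236
Total = $15,231.19538

$15,231.20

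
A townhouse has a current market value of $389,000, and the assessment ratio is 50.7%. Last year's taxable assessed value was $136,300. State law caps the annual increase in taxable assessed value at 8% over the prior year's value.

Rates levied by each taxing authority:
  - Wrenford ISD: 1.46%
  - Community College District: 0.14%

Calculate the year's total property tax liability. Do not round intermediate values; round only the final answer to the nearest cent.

$2,355.26

Uncapped assessed value = $389,000 × 0.507 = $197,223
Cap limit = $136,300 × 1.08 = $147,204
Taxable assessed value = min($197,223, $147,204) = $147,204 (cap binds)
Wrenford ISD: $147,204 × 0.0146 = $2,149.1784
Community College District: $147,204 × 0.0014 = $206.0856
Total = $2,355.264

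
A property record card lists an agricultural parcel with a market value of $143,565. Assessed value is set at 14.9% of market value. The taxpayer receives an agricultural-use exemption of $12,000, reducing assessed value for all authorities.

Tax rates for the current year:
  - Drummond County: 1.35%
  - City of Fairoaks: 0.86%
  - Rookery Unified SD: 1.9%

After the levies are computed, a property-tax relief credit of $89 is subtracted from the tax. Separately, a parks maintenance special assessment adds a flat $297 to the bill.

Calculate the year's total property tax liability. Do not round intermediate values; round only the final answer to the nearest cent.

$593.98

Assessed value = $143,565 × 0.149 = $21,391.185
Taxable value = $21,391.185 − $12,000 = $9,391.185
Drummond County: $9,391.185 × 0.0135 = $126.7809975
City of Fairoaks: $9,391.185 × 0.0086 = $80.764191
Rookery Unified SD: $9,391.185 × 0.019 = $178.432515
Levies subtotal = $385.9777035
After credit = $385.9777035 − $89 = $296.9777035
Total = $296.9777035 + $297 = $593.9777035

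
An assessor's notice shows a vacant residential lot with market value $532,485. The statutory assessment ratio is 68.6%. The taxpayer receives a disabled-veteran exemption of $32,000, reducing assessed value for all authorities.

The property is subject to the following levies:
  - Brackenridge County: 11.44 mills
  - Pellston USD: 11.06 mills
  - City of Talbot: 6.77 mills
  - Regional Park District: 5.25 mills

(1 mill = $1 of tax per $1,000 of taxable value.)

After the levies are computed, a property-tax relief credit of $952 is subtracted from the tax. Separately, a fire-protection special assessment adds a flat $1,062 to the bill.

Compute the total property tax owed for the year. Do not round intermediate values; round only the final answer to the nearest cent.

$11,614.99

Assessed value = $532,485 × 0.686 = $365,284.71
Taxable value = $365,284.71 − $32,000 = $333,284.71
Brackenridge County: $333,284.71 × 0.01144 = $3,812.7770824
Pellston USD: $333,284.71 × 0.01106 = $3,686.1288926
City of Talbot: $333,284.71 × 0.00677 = $2,256.3374867
Regional Park District: $333,284.71 × 0.00525 = $1,749.7447275
Levies subtotal = $11,504.9881892
After credit = $11,504.9881892 − $952 = $10,552.9881892
Total = $10,552.9881892 + $1,062 = $11,614.9881892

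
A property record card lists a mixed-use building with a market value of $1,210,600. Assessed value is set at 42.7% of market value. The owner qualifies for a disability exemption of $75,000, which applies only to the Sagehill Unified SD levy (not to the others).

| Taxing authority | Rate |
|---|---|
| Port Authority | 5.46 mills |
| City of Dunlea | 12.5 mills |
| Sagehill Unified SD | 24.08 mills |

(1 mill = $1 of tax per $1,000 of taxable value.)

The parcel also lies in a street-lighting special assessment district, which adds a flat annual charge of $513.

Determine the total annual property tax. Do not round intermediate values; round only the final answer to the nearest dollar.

$20,439

Assessed value = $1,210,600 × 0.427 = $516,926.2
Port Authority: $516,926.2 × 0.00546 = $2,822.417052
City of Dunlea: $516,926.2 × 0.0125 = $6,461.5775
Sagehill Unified SD: ($516,926.2 − $75,000) × 0.02408 = $441,926.2 × 0.02408 = $10,641.582896
Levies subtotal = $19,925.577448
Total = $19,925.577448 + $513 = $20,438.577448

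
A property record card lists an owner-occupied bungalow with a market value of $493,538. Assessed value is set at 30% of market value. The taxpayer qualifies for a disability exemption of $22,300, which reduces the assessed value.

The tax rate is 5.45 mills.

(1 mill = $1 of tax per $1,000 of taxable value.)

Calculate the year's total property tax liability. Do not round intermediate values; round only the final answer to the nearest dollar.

Assessed value = $493,538 × 0.3 = $148,061.4
Taxable value = $148,061.4 − $22,300 = $125,761.4
Tax = $125,761.4 × 0.00545 = $685.39963

$685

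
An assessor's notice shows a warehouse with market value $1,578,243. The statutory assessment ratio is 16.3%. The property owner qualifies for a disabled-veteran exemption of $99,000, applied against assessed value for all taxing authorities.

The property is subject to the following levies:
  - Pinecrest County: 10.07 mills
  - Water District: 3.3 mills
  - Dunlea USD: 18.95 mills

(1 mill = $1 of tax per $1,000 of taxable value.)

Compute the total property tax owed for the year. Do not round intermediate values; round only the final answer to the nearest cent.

$5,114.76

Assessed value = $1,578,243 × 0.163 = $257,253.609
Taxable value = $257,253.609 − $99,000 = $158,253.609
Pinecrest County: $158,253.609 × 0.01007 = $1,593.61384263
Water District: $158,253.609 × 0.0033 = $522.2369097
Dunlea USD: $158,253.609 × 0.01895 = $2,998.90589055
Total = $1,593.61384263 + $522.2369097 + $2,998.90589055 = $5,114.75664288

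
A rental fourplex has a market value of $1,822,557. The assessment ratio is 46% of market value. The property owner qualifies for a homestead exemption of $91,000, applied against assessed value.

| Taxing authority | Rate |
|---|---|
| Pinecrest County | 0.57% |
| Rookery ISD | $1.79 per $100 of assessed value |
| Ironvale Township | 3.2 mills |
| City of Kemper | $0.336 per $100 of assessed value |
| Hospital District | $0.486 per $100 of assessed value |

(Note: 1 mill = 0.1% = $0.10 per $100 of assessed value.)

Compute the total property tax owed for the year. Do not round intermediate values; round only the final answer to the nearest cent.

$26,173.12

Assessed value = $1,822,557 × 0.46 = $838,376.22
Taxable value = $838,376.22 − $91,000 = $747,376.22
Pinecrest County: $747,376.22 × 0.0057 = $4,260.044454
Rookery ISD: $747,376.22 × 0.0179 = $13,378.034338
Ironvale Township: $747,376.22 × 0.0032 = $2,391.603904
City of Kemper: $747,376.22 × 0.00336 = $2,511.1840992
Hospital District: $747,376.22 × 0.00486 = $3,632.2484292
Total = $26,173.1152244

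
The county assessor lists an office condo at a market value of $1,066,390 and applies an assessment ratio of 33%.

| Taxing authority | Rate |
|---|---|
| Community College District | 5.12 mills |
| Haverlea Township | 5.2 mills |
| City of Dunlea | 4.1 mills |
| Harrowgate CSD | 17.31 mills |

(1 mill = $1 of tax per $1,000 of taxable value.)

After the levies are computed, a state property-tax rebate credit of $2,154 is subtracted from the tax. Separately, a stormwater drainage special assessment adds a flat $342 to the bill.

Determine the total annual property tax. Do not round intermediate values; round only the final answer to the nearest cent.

Assessed value = $1,066,390 × 0.33 = $351,908.7
Community College District: $351,908.7 × 0.00512 = $1,801.772544
Haverlea Township: $351,908.7 × 0.0052 = $1,829.92524
City of Dunlea: $351,908.7 × 0.0041 = $1,442.82567
Harrowgate CSD: $351,908.7 × 0.01731 = $6,091.539597
Levies subtotal = $11,166.063051
After credit = $11,166.063051 − $2,154 = $9,012.063051
Total = $9,012.063051 + $342 = $9,354.063051

$9,354.06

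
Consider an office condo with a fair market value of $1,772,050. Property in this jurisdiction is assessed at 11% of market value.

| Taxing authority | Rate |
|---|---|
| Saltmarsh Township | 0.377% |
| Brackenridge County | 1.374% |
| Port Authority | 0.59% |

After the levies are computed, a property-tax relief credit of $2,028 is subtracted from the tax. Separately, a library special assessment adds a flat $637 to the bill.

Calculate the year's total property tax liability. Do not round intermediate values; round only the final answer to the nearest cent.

Assessed value = $1,772,050 × 0.11 = $194,925.5
Saltmarsh Township: $194,925.5 × 0.00377 = $734.869135
Brackenridge County: $194,925.5 × 0.01374 = $2,678.27637
Port Authority: $194,925.5 × 0.0059 = $1,150.06045
Levies subtotal = $4,563.205955
After credit = $4,563.205955 − $2,028 = $2,535.205955
Total = $2,535.205955 + $637 = $3,172.205955

$3,172.21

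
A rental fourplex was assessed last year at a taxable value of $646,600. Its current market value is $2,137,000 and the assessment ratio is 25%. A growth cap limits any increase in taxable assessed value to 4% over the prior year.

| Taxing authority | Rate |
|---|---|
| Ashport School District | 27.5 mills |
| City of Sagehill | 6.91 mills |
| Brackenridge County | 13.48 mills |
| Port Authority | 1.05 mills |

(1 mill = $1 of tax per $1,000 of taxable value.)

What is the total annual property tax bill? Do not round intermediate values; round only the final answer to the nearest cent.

$26,146.20

Uncapped assessed value = $2,137,000 × 0.25 = $534,250
Cap limit = $646,600 × 1.04 = $672,464
Taxable assessed value = min($534,250, $672,464) = $534,250 (cap does not bind)
Ashport School District: $534,250 × 0.0275 = $14,691.875
City of Sagehill: $534,250 × 0.00691 = $3,691.6675
Brackenridge County: $534,250 × 0.01348 = $7,201.69
Port Authority: $534,250 × 0.00105 = $560.9625
Total = $26,146.195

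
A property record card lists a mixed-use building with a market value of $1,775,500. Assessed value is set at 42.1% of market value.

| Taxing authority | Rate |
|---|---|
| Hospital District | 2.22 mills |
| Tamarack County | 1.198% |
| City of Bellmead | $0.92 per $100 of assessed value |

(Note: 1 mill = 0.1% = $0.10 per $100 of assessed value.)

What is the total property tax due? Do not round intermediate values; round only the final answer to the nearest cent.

Assessed value = $1,775,500 × 0.421 = $747,485.5
Hospital District: $747,485.5 × 0.00222 = $1,659.41781
Tamarack County: $747,485.5 × 0.01198 = $8,954.87629
City of Bellmead: $747,485.5 × 0.0092 = $6,876.8666
Total = $17,491.1607

$17,491.16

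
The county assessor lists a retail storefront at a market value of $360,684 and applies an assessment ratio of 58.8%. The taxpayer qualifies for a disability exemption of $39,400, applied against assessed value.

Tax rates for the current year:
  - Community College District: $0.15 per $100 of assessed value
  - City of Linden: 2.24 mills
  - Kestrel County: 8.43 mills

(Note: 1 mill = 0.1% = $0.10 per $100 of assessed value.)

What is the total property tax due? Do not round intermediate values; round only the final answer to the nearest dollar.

Assessed value = $360,684 × 0.588 = $212,082.192
Taxable value = $212,082.192 − $39,400 = $172,682.192
Community College District: $172,682.192 × 0.0015 = $259.023288
City of Linden: $172,682.192 × 0.00224 = $386.80811008
Kestrel County: $172,682.192 × 0.00843 = $1,455.71087856
Total = $2,101.54227664

$2,102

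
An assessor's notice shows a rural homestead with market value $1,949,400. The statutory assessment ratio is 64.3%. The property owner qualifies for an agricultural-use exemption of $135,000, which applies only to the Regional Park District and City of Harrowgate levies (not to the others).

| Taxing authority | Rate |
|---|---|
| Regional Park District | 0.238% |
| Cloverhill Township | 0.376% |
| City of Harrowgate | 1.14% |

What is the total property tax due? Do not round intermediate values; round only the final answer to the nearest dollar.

Assessed value = $1,949,400 × 0.643 = $1,253,464.2
Regional Park District: ($1,253,464.2 − $135,000) × 0.00238 = $1,118,464.2 × 0.00238 = $2,661.944796
Cloverhill Township: $1,253,464.2 × 0.00376 = $4,713.025392
City of Harrowgate: ($1,253,464.2 − $135,000) × 0.0114 = $1,118,464.2 × 0.0114 = $12,750.49188
Total = $20,125.462068

$20,125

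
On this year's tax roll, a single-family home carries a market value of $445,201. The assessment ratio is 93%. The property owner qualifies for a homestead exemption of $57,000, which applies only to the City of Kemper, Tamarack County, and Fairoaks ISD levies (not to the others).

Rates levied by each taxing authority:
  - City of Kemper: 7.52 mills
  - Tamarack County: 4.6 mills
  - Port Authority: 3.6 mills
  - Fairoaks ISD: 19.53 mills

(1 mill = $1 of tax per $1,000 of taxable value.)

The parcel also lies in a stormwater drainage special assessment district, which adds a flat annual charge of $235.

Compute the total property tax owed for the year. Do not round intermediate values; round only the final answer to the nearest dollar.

$13,026

Assessed value = $445,201 × 0.93 = $414,036.93
City of Kemper: ($414,036.93 − $57,000) × 0.00752 = $357,036.93 × 0.00752 = $2,684.9177136
Tamarack County: ($414,036.93 − $57,000) × 0.0046 = $357,036.93 × 0.0046 = $1,642.369878
Port Authority: $414,036.93 × 0.0036 = $1,490.532948
Fairoaks ISD: ($414,036.93 − $57,000) × 0.01953 = $357,036.93 × 0.01953 = $6,972.9312429
Levies subtotal = $12,790.7517825
Total = $12,790.7517825 + $235 = $13,025.7517825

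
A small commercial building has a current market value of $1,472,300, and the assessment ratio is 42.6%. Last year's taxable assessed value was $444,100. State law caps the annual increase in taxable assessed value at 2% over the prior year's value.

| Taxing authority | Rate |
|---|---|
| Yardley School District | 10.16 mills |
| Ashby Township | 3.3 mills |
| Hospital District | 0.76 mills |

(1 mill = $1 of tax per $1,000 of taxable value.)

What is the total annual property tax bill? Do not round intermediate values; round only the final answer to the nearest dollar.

Uncapped assessed value = $1,472,300 × 0.426 = $627,199.8
Cap limit = $444,100 × 1.02 = $452,982
Taxable assessed value = min($627,199.8, $452,982) = $452,982 (cap binds)
Yardley School District: $452,982 × 0.01016 = $4,602.29712
Ashby Township: $452,982 × 0.0033 = $1,494.8406
Hospital District: $452,982 × 0.00076 = $344.26632
Total = $6,441.40404

$6,441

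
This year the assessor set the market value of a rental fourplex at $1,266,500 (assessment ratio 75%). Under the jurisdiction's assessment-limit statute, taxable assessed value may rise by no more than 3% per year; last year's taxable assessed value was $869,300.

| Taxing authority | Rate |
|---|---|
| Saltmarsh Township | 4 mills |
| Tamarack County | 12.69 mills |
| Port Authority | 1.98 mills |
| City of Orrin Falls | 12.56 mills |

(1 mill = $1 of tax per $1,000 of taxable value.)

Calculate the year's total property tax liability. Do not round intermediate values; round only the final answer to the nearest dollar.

$27,963

Uncapped assessed value = $1,266,500 × 0.75 = $949,875
Cap limit = $869,300 × 1.03 = $895,379
Taxable assessed value = min($949,875, $895,379) = $895,379 (cap binds)
Saltmarsh Township: $895,379 × 0.004 = $3,581.516
Tamarack County: $895,379 × 0.01269 = $11,362.35951
Port Authority: $895,379 × 0.00198 = $1,772.85042
City of Orrin Falls: $895,379 × 0.01256 = $11,245.96024
Total = $27,962.68617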